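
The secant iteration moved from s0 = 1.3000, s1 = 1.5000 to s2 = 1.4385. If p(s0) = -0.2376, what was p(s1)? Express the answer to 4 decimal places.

0.1055

The secant line through (1.3000, -0.2376) and (1.5000, p(s1)) crosses zero at s2 = 1.4385.
So (1.3000, -0.2376), (1.5000, p(s1)), (1.4385, 0) are collinear:
p(s1) = -0.2376 · (1.5000 − 1.4385) / (1.3000 − 1.4385) = -0.2376 · (0.061500)/(-0.138500) = 0.105505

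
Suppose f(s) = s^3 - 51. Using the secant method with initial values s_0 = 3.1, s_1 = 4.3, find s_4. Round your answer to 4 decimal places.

3.7088

f(3.1) = -21.209000, f(4.3) = 28.507000
s_2 = 4.300000 − 28.507000·(4.300000 − 3.100000) / (28.507000 − (-21.209000)) = 4.300000 − (34.208400)/(49.716000) = 3.611924
f(3.611924) = -3.878868
s_3 = 3.611924 − (-3.878868)·(3.611924 − 4.300000) / (-3.878868 − 28.507000) = 3.611924 − (2.668957)/(-32.385868) = 3.694335
f(3.694335) = -0.579310
s_4 = 3.694335 − (-0.579310)·(3.694335 − 3.611924) / (-0.579310 − (-3.878868)) = 3.694335 − (-0.047742)/(3.299559) = 3.708804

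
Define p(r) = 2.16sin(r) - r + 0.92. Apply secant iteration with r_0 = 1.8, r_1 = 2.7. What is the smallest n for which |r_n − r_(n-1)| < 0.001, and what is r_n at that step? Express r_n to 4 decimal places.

n = 5, r_n = 2.3919

p(1.8) = 1.223511, p(2.7) = -0.856859
r_2 = 2.700000 − (-0.856859)·(0.900000)/(-2.080370) = 2.329310;  |Δ| = 0.370690
p(2.329310) = 0.158547
r_3 = 2.329310 − 0.158547·(-0.370690)/(1.015407) = 2.387190;  |Δ| = 0.057880
p(2.387190) = 0.012094
r_4 = 2.387190 − 0.012094·(0.057880)/(-0.146453) = 2.391970;  |Δ| = 0.004780
p(2.391970) = -0.000226
r_5 = 2.391970 − (-0.000226)·(0.004780)/(-0.012320) = 2.391882;  |Δ| = 0.000088
|r_5 − r_4| = 0.000088 < 0.001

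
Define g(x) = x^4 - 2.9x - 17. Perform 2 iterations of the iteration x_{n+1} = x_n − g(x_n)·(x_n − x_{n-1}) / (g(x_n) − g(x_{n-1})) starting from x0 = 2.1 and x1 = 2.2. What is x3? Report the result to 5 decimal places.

2.19885

g(2.1) = -3.6419000, g(2.2) = 0.0456000
x2 = 2.2000000 − 0.0456000·(2.2000000 − 2.1000000) / (0.0456000 − (-3.6419000)) = 2.2000000 − (0.0045600)/(3.6875000) = 2.1987634
g(2.1987634) = -0.0034391
x3 = 2.1987634 − (-0.0034391)·(2.1987634 − 2.2000000) / (-0.0034391 − 0.0456000) = 2.1987634 − (0.0000043)/(-0.0490391) = 2.1988501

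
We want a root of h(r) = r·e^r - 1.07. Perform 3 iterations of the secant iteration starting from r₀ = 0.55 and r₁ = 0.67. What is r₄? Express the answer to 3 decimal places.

0.592

h(0.55) = -0.11671, h(0.67) = 0.23934
r₂ = 0.67000 − 0.23934·(0.67000 − 0.55000) / (0.23934 − (-0.11671)) = 0.67000 − (0.02872)/(0.35605) = 0.58934
h(0.58934) = -0.00755
r₃ = 0.58934 − (-0.00755)·(0.58934 − 0.67000) / (-0.00755 − 0.23934) = 0.58934 − (0.00061)/(-0.24689) = 0.59180
h(0.59180) = -0.00047
r₄ = 0.59180 − (-0.00047)·(0.59180 − 0.58934) / (-0.00047 − (-0.00755)) = 0.59180 − (0.00000)/(0.00708) = 0.59197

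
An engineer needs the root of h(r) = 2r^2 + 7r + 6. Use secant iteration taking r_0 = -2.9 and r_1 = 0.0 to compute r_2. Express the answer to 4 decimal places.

h(-2.9) = 2.520000, h(0.0) = 6.000000
r_2 = 0.000000 − 6.000000·(0.000000 − (-2.900000)) / (6.000000 − 2.520000) = 0.000000 − (17.400000)/(3.480000) = -5.000000

-5.0000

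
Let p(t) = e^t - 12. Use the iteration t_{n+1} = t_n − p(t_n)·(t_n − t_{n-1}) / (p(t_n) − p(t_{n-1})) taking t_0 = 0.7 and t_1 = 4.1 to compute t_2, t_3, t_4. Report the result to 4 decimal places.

1.2821, 1.6991, 3.1595

p(0.7) = -9.986247, p(4.1) = 48.340288
t_2 = 4.100000 − 48.340288·(4.100000 − 0.700000) / (48.340288 − (-9.986247)) = 4.100000 − (164.356978)/(58.326535) = 1.282123
p(1.282123) = -8.395715
t_3 = 1.282123 − (-8.395715)·(1.282123 − 4.100000) / (-8.395715 − 48.340288) = 1.282123 − (23.658089)/(-56.736003) = 1.699109
p(1.699109) = -6.530928
t_4 = 1.699109 − (-6.530928)·(1.699109 − 1.282123) / (-6.530928 − (-8.395715)) = 1.699109 − (-2.723302)/(1.864787) = 3.159492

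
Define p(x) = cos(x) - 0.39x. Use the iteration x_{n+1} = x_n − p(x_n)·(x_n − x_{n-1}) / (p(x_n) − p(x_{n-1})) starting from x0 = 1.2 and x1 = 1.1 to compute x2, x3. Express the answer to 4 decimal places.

1.1189, 1.1191

p(1.2) = -0.105642, p(1.1) = 0.024596
x2 = 1.100000 − 0.024596·(1.100000 − 1.200000) / (0.024596 − (-0.105642)) = 1.100000 − (-0.002460)/(0.130238) = 1.118885
p(1.118885) = 0.000320
x3 = 1.118885 − 0.000320·(1.118885 − 1.100000) / (0.000320 − 0.024596) = 1.118885 − (0.000006)/(-0.024276) = 1.119134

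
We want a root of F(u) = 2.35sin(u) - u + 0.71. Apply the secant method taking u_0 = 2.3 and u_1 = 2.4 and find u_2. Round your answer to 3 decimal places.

2.361

F(2.3) = 0.16241, F(2.4) = -0.10266
u_2 = 2.40000 − (-0.10266)·(2.40000 − 2.30000) / (-0.10266 − 0.16241) = 2.40000 − (-0.01027)/(-0.26507) = 2.36127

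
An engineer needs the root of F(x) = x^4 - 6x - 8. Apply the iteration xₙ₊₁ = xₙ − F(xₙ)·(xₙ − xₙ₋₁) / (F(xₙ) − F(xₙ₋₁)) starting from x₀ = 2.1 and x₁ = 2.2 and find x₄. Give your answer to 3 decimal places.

F(2.1) = -1.15190, F(2.2) = 2.22560
x₂ = 2.20000 − 2.22560·(2.20000 − 2.10000) / (2.22560 − (-1.15190)) = 2.20000 − (0.22256)/(3.37750) = 2.13411
F(2.13411) = -0.06203
x₃ = 2.13411 − (-0.06203)·(2.13411 − 2.20000) / (-0.06203 − 2.22560) = 2.13411 − (0.00409)/(-2.28763) = 2.13589
F(2.13589) = -0.00320
x₄ = 2.13589 − (-0.00320)·(2.13589 − 2.13411) / (-0.00320 − (-0.06203)) = 2.13589 − (-0.00001)/(0.05883) = 2.13599

2.136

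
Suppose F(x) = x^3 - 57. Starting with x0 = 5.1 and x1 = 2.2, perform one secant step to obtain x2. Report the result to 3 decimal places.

3.302

F(5.1) = 75.65100, F(2.2) = -46.35200
x2 = 2.20000 − (-46.35200)·(2.20000 − 5.10000) / (-46.35200 − 75.65100) = 2.20000 − (134.42080)/(-122.00300) = 3.30178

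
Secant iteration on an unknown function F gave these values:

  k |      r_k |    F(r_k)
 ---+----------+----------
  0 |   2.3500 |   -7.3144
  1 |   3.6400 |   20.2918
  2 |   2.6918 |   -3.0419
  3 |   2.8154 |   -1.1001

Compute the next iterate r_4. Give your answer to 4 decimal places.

2.8854

r_4 = 2.8154 − (-1.1001)·(2.8154 − 2.6918) / (-1.1001 − (-3.0419))
   = 2.8154 − (-0.135972)/(1.941800) = 2.885424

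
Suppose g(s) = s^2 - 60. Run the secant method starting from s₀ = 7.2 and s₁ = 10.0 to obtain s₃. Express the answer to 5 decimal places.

g(7.2) = -8.1600000, g(10.0) = 40.0000000
s₂ = 10.0000000 − 40.0000000·(10.0000000 − 7.2000000) / (40.0000000 − (-8.1600000)) = 10.0000000 − (112.0000000)/(48.1600000) = 7.6744186
g(7.6744186) = -1.1032991
s₃ = 7.6744186 − (-1.1032991)·(7.6744186 − 10.0000000) / (-1.1032991 − 40.0000000) = 7.6744186 − (2.5658118)/(-41.1032991) = 7.7368421

7.73684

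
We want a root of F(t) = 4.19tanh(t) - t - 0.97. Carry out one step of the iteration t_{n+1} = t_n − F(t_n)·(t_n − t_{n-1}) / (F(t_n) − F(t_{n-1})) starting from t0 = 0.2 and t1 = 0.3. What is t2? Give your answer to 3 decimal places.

F(0.2) = -0.34300, F(0.3) = -0.04940
t2 = 0.30000 − (-0.04940)·(0.30000 − 0.20000) / (-0.04940 − (-0.34300)) = 0.30000 − (-0.00494)/(0.29360) = 0.31683

0.317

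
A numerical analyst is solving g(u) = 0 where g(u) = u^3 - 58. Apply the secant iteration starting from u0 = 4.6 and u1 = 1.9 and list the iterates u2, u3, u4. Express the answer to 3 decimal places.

g(4.6) = 39.33600, g(1.9) = -51.14100
u2 = 1.90000 − (-51.14100)·(1.90000 − 4.60000) / (-51.14100 − 39.33600) = 1.90000 − (138.08070)/(-90.47700) = 3.42614
g(3.42614) = -17.78243
u3 = 3.42614 − (-17.78243)·(3.42614 − 1.90000) / (-17.78243 − (-51.14100)) = 3.42614 − (-27.13850)/(33.35857) = 4.23968
g(4.23968) = 18.20779
u4 = 4.23968 − 18.20779·(4.23968 − 3.42614) / (18.20779 − (-17.78243)) = 4.23968 − (14.81274)/(35.99021) = 3.82810

3.426, 4.240, 3.828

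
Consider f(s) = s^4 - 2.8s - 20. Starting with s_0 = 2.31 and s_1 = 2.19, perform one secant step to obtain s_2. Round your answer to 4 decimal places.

f(2.31) = 2.005963, f(2.19) = -3.129425
s_2 = 2.190000 − (-3.129425)·(2.190000 − 2.310000) / (-3.129425 − 2.005963) = 2.190000 − (0.375531)/(-5.135388) = 2.263126

2.2631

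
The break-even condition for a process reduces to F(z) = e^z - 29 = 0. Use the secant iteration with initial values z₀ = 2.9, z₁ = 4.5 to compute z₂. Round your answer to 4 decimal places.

3.1411

F(2.9) = -10.825855, F(4.5) = 61.017131
z₂ = 4.500000 − 61.017131·(4.500000 − 2.900000) / (61.017131 − (-10.825855)) = 4.500000 − (97.627410)/(71.842986) = 3.141100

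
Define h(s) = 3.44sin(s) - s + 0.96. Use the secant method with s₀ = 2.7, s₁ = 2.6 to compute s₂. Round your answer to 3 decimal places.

2.633

h(2.7) = -0.26981, h(2.6) = 0.13332
s₂ = 2.60000 − 0.13332·(2.60000 − 2.70000) / (0.13332 − (-0.26981)) = 2.60000 − (-0.01333)/(0.40314) = 2.63307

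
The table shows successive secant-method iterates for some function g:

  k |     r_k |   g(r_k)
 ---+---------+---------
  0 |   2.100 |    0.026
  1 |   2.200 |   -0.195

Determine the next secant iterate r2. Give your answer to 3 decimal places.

2.112

r2 = 2.200 − (-0.195)·(2.200 − 2.100) / (-0.195 − 0.026)
   = 2.200 − (-0.01950)/(-0.22100) = 2.11176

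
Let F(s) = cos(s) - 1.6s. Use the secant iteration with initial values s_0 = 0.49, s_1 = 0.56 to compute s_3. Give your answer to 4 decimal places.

F(0.49) = 0.098333, F(0.56) = -0.048745
s_2 = 0.560000 − (-0.048745)·(0.560000 − 0.490000) / (-0.048745 − 0.098333) = 0.560000 − (-0.003412)/(-0.147078) = 0.536800
F(0.536800) = 0.000469
s_3 = 0.536800 − 0.000469·(0.536800 − 0.560000) / (0.000469 − (-0.048745)) = 0.536800 − (-0.000011)/(0.049214) = 0.537021

0.5370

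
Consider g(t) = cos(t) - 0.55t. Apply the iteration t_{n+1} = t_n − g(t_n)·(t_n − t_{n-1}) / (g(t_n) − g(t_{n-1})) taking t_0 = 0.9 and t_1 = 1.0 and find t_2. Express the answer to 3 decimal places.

g(0.9) = 0.12661, g(1.0) = -0.00970
t_2 = 1.00000 − (-0.00970)·(1.00000 − 0.90000) / (-0.00970 − 0.12661) = 1.00000 − (-0.00097)/(-0.13631) = 0.99289

0.993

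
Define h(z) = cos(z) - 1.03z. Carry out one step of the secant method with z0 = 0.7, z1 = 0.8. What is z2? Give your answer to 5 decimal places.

0.72562

h(0.7) = 0.0438422, h(0.8) = -0.1272933
z2 = 0.8000000 − (-0.1272933)·(0.8000000 − 0.7000000) / (-0.1272933 − 0.0438422) = 0.8000000 − (-0.0127293)/(-0.1711355) = 0.7256184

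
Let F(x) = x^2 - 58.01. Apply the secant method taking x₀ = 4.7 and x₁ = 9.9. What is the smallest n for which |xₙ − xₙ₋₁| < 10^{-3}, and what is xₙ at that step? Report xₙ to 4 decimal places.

F(4.7) = -35.920000, F(9.9) = 40.000000
x₂ = 9.900000 − 40.000000·(5.200000)/(75.920000) = 7.160274;  |Δ| = 2.739726
F(7.160274) = -6.740477
x₃ = 7.160274 − (-6.740477)·(-2.739726)/(-46.740477) = 7.555372;  |Δ| = 0.395098
F(7.555372) = -0.926357
x₄ = 7.555372 − (-0.926357)·(0.395098)/(5.814119) = 7.618322;  |Δ| = 0.062951
F(7.618322) = 0.028834
x₅ = 7.618322 − 0.028834·(0.062951)/(0.955192) = 7.616422;  |Δ| = 0.001900
F(7.616422) = -0.000116
x₆ = 7.616422 − (-0.000116)·(-0.001900)/(-0.028950) = 7.616430;  |Δ| = 0.000008
|x₆ − x₅| = 0.000008 < 10^{-3}

n = 6, xₙ = 7.6164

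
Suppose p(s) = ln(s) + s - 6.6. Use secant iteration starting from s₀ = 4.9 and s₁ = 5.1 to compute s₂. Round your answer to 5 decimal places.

4.99230

p(4.9) = -0.1107648, p(5.1) = 0.1292405
s₂ = 5.1000000 − 0.1292405·(5.1000000 − 4.9000000) / (0.1292405 − (-0.1107648)) = 5.1000000 − (0.0258481)/(0.2400053) = 4.9923019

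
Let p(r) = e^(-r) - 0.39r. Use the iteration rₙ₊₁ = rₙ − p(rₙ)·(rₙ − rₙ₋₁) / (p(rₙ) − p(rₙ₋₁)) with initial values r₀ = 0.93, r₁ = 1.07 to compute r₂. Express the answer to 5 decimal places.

0.97201

p(0.93) = 0.0318537, p(1.07) = -0.0742915
r₂ = 1.0700000 − (-0.0742915)·(1.0700000 − 0.9300000) / (-0.0742915 − 0.0318537) = 1.0700000 − (-0.0104008)/(-0.1061452) = 0.9720134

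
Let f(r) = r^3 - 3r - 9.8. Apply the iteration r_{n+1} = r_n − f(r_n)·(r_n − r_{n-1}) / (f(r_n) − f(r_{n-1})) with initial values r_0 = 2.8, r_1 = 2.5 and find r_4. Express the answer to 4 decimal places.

f(2.8) = 3.752000, f(2.5) = -1.675000
r_2 = 2.500000 − (-1.675000)·(2.500000 − 2.800000) / (-1.675000 − 3.752000) = 2.500000 − (0.502500)/(-5.427000) = 2.592593
f(2.592593) = -0.151572
r_3 = 2.592593 − (-0.151572)·(2.592593 − 2.500000) / (-0.151572 − (-1.675000)) = 2.592593 − (-0.014034)/(1.523428) = 2.601805
f(2.601805) = 0.007216
r_4 = 2.601805 − 0.007216·(2.601805 − 2.592593) / (0.007216 − (-0.151572)) = 2.601805 − (0.000066)/(0.158789) = 2.601386

2.6014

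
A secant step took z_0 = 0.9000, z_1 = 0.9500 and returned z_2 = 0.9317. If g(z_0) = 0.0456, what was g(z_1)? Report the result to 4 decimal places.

The secant line through (0.9000, 0.0456) and (0.9500, g(z_1)) crosses zero at z_2 = 0.9317.
So (0.9000, 0.0456), (0.9500, g(z_1)), (0.9317, 0) are collinear:
g(z_1) = 0.0456 · (0.9500 − 0.9317) / (0.9000 − 0.9317) = 0.0456 · (0.018300)/(-0.031700) = -0.026324

-0.0263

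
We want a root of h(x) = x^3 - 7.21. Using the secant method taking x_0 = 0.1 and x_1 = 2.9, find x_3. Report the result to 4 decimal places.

h(0.1) = -7.209000, h(2.9) = 17.179000
x_2 = 2.900000 − 17.179000·(2.900000 − 0.100000) / (17.179000 − (-7.209000)) = 2.900000 − (48.101200)/(24.388000) = 0.927669
h(0.927669) = -6.411675
x_3 = 0.927669 − (-6.411675)·(0.927669 − 2.900000) / (-6.411675 − 17.179000) = 0.927669 − (12.645944)/(-23.590675) = 1.463726

1.4637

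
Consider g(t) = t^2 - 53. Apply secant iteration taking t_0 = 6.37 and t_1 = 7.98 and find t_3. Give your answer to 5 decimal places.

7.27807

g(6.37) = -12.4231000, g(7.98) = 10.6804000
t_2 = 7.9800000 − 10.6804000·(7.9800000 − 6.3700000) / (10.6804000 − (-12.4231000)) = 7.9800000 − (17.1954440)/(23.1035000) = 7.2357213
g(7.2357213) = -0.6443379
t_3 = 7.2357213 − (-0.6443379)·(7.2357213 − 7.9800000) / (-0.6443379 − 10.6804000) = 7.2357213 − (0.4795670)/(-11.3247379) = 7.2780681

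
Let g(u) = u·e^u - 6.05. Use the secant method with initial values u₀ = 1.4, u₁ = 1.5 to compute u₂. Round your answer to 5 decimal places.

g(1.4) = -0.3727200, g(1.5) = 0.6725336
u₂ = 1.5000000 − 0.6725336·(1.5000000 − 1.4000000) / (0.6725336 − (-0.3727200)) = 1.5000000 − (0.0672534)/(1.0452537) = 1.4356583

1.43566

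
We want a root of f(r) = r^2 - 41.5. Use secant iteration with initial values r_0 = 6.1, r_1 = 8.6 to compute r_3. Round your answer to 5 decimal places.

6.43482

f(6.1) = -4.2900000, f(8.6) = 32.4600000
r_2 = 8.6000000 − 32.4600000·(8.6000000 − 6.1000000) / (32.4600000 − (-4.2900000)) = 8.6000000 − (81.1500000)/(36.7500000) = 6.3918367
f(6.3918367) = -0.6444232
r_3 = 6.3918367 − (-0.6444232)·(6.3918367 − 8.6000000) / (-0.6444232 − 32.4600000) = 6.3918367 − (1.4229915)/(-33.1044232) = 6.4348217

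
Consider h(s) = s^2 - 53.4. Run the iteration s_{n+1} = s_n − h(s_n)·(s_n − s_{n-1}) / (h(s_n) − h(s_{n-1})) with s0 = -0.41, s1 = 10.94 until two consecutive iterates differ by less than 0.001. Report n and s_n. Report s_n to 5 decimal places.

h(-0.41) = -53.2319000, h(10.94) = 66.2836000
s2 = 10.9400000 − 66.2836000·(11.3500000)/(119.5155000) = 4.6452612;  |Δ| = 6.2947388
h(4.6452612) = -31.8215488
s3 = 4.6452612 − (-31.8215488)·(-6.2947388)/(-98.1051488) = 6.6870331;  |Δ| = 2.0417719
h(6.6870331) = -8.6835885
s4 = 6.6870331 − (-8.6835885)·(2.0417719)/(23.1379603) = 7.4533023;  |Δ| = 0.7662692
h(7.4533023) = 2.1517156
s5 = 7.4533023 − 2.1517156·(0.7662692)/(10.8353040) = 7.3011337;  |Δ| = 0.1521686
h(7.3011337) = -0.0934469
s6 = 7.3011337 − (-0.0934469)·(-0.1521686)/(-2.2451624) = 7.3074672;  |Δ| = 0.0063335
h(7.3074672) = -0.0009236
s7 = 7.3074672 − (-0.0009236)·(0.0063335)/(0.0925232) = 7.3075304;  |Δ| = 0.0000632
|s7 − s6| = 0.0000632 < 0.001

n = 7, s_n = 7.30753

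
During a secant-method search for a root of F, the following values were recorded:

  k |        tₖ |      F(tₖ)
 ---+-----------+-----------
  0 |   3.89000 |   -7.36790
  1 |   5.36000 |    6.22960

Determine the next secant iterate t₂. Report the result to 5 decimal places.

t₂ = 5.36000 − 6.22960·(5.36000 − 3.89000) / (6.22960 − (-7.36790))
   = 5.36000 − (9.1575120)/(13.5975000) = 4.6865297

4.68653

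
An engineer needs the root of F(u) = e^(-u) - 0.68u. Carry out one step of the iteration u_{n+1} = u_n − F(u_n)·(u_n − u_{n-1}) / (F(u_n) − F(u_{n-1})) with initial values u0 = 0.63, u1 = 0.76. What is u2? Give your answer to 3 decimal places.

0.718

F(0.63) = 0.10419, F(0.76) = -0.04913
u2 = 0.76000 − (-0.04913)·(0.76000 − 0.63000) / (-0.04913 − 0.10419) = 0.76000 − (-0.00639)/(-0.15333) = 0.71834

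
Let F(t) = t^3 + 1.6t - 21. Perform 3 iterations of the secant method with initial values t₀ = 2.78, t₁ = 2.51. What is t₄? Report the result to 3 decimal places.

2.566

F(2.78) = 4.93295, F(2.51) = -1.17075
t₂ = 2.51000 − (-1.17075)·(2.51000 − 2.78000) / (-1.17075 − 4.93295) = 2.51000 − (0.31610)/(-6.10370) = 2.56179
F(2.56179) = -0.08873
t₃ = 2.56179 − (-0.08873)·(2.56179 − 2.51000) / (-0.08873 − (-1.17075)) = 2.56179 − (-0.00460)/(1.08202) = 2.56604
F(2.56604) = 0.00182
t₄ = 2.56604 − 0.00182·(2.56604 − 2.56179) / (0.00182 − (-0.08873)) = 2.56604 − (0.00001)/(0.09055) = 2.56595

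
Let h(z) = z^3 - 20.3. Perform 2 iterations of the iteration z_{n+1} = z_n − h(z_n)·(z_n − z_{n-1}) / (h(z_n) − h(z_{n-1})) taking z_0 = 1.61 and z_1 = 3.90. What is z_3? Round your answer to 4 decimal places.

2.5682

h(1.61) = -16.126719, h(3.90) = 39.019000
z_2 = 3.900000 − 39.019000·(3.900000 − 1.610000) / (39.019000 − (-16.126719)) = 3.900000 − (89.353510)/(55.145719) = 2.279684
h(2.279684) = -8.452581
z_3 = 2.279684 − (-8.452581)·(2.279684 − 3.900000) / (-8.452581 − 39.019000) = 2.279684 − (13.695855)/(-47.471581) = 2.568190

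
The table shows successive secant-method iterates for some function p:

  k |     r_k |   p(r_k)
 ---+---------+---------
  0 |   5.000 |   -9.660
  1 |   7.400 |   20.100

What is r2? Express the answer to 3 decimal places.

5.779

r2 = 7.400 − 20.100·(7.400 − 5.000) / (20.100 − (-9.660))
   = 7.400 − (48.24000)/(29.76000) = 5.77903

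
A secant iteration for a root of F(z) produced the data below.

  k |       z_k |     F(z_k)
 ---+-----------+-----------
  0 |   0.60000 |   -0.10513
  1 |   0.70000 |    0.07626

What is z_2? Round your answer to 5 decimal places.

z_2 = 0.70000 − 0.07626·(0.70000 − 0.60000) / (0.07626 − (-0.10513))
   = 0.70000 − (0.0076260)/(0.1813900) = 0.6579580

0.65796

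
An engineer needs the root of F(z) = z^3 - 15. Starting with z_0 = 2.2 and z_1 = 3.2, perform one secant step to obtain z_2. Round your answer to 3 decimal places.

F(2.2) = -4.35200, F(3.2) = 17.76800
z_2 = 3.20000 − 17.76800·(3.20000 − 2.20000) / (17.76800 − (-4.35200)) = 3.20000 − (17.76800)/(22.12000) = 2.39675

2.397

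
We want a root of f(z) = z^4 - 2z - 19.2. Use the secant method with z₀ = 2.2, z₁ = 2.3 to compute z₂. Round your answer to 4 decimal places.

2.2040

f(2.2) = -0.174400, f(2.3) = 4.184100
z₂ = 2.300000 − 4.184100·(2.300000 − 2.200000) / (4.184100 − (-0.174400)) = 2.300000 − (0.418410)/(4.358500) = 2.204001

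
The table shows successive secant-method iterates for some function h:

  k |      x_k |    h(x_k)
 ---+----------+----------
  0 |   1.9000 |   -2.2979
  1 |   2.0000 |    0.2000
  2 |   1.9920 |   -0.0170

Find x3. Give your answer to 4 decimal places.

1.9926

x3 = 1.9920 − (-0.0170)·(1.9920 − 2.0000) / (-0.0170 − 0.2000)
   = 1.9920 − (0.000136)/(-0.217000) = 1.992627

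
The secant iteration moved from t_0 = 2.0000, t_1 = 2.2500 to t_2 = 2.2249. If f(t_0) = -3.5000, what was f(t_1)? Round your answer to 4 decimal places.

0.3906

The secant line through (2.0000, -3.5000) and (2.2500, f(t_1)) crosses zero at t_2 = 2.2249.
So (2.0000, -3.5000), (2.2500, f(t_1)), (2.2249, 0) are collinear:
f(t_1) = -3.5000 · (2.2500 − 2.2249) / (2.0000 − 2.2249) = -3.5000 · (0.025100)/(-0.224900) = 0.390618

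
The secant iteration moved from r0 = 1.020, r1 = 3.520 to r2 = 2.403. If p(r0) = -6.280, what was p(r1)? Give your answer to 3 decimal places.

The secant line through (1.020, -6.280) and (3.520, p(r1)) crosses zero at r2 = 2.403.
So (1.020, -6.280), (3.520, p(r1)), (2.403, 0) are collinear:
p(r1) = -6.280 · (3.520 − 2.403) / (1.020 − 2.403) = -6.280 · (1.11700)/(-1.38300) = 5.07213

5.072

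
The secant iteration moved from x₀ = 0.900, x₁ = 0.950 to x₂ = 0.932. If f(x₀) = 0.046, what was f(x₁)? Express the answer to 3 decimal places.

The secant line through (0.900, 0.046) and (0.950, f(x₁)) crosses zero at x₂ = 0.932.
So (0.900, 0.046), (0.950, f(x₁)), (0.932, 0) are collinear:
f(x₁) = 0.046 · (0.950 − 0.932) / (0.900 − 0.932) = 0.046 · (0.01800)/(-0.03200) = -0.02587

-0.026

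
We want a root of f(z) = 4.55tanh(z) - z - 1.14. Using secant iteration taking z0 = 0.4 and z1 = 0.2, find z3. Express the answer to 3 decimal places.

0.337

f(0.4) = 0.18877, f(0.2) = -0.44194
z2 = 0.20000 − (-0.44194)·(0.20000 − 0.40000) / (-0.44194 − 0.18877) = 0.20000 − (0.08839)/(-0.63071) = 0.34014
f(0.34014) = 0.01045
z3 = 0.34014 − 0.01045·(0.34014 − 0.20000) / (0.01045 − (-0.44194)) = 0.34014 − (0.00147)/(0.45240) = 0.33690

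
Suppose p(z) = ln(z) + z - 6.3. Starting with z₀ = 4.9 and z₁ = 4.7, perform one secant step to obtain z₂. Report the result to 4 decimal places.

p(4.9) = 0.189235, p(4.7) = -0.052437
z₂ = 4.700000 − (-0.052437)·(4.700000 − 4.900000) / (-0.052437 − 0.189235) = 4.700000 − (0.010487)/(-0.241673) = 4.743395

4.7434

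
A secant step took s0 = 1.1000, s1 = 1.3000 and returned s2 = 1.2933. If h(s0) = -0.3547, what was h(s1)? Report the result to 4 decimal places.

0.0123

The secant line through (1.1000, -0.3547) and (1.3000, h(s1)) crosses zero at s2 = 1.2933.
So (1.1000, -0.3547), (1.3000, h(s1)), (1.2933, 0) are collinear:
h(s1) = -0.3547 · (1.3000 − 1.2933) / (1.1000 − 1.2933) = -0.3547 · (0.006700)/(-0.193300) = 0.012294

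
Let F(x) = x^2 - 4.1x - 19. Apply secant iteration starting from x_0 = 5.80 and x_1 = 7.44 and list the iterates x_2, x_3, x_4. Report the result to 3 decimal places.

F(5.80) = -9.14000, F(7.44) = 5.84960
x_2 = 7.44000 − 5.84960·(7.44000 − 5.80000) / (5.84960 − (-9.14000)) = 7.44000 − (9.59334)/(14.98960) = 6.80000
F(6.80000) = -0.64000
x_3 = 6.80000 − (-0.64000)·(6.80000 − 7.44000) / (-0.64000 − 5.84960) = 6.80000 − (0.40960)/(-6.48960) = 6.86312
F(6.86312) = -0.03641
x_4 = 6.86312 − (-0.03641)·(6.86312 − 6.80000) / (-0.03641 − (-0.64000)) = 6.86312 − (-0.00230)/(0.60359) = 6.86692

6.800, 6.863, 6.867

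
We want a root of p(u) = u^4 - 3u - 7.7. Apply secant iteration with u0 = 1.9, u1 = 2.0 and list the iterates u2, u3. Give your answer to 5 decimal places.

1.91379, 1.91478

p(1.9) = -0.3679000, p(2.0) = 2.3000000
u2 = 2.0000000 − 2.3000000·(2.0000000 − 1.9000000) / (2.3000000 − (-0.3679000)) = 2.0000000 − (0.2300000)/(2.6679000) = 1.9137899
p(1.9137899) = -0.0267918
u3 = 1.9137899 − (-0.0267918)·(1.9137899 − 2.0000000) / (-0.0267918 − 2.3000000) = 1.9137899 − (0.0023097)/(-2.3267918) = 1.9147825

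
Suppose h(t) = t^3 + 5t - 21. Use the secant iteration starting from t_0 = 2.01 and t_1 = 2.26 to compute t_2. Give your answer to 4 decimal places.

h(2.01) = -2.829399, h(2.26) = 1.843176
t_2 = 2.260000 − 1.843176·(2.260000 − 2.010000) / (1.843176 − (-2.829399)) = 2.260000 − (0.460794)/(4.672575) = 2.161383

2.1614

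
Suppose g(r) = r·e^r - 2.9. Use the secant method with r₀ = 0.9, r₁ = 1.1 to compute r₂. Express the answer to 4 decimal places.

1.0258

g(0.9) = -0.686357, g(1.1) = 0.404583
r₂ = 1.100000 − 0.404583·(1.100000 − 0.900000) / (0.404583 − (-0.686357)) = 1.100000 − (0.080917)/(1.090940) = 1.025829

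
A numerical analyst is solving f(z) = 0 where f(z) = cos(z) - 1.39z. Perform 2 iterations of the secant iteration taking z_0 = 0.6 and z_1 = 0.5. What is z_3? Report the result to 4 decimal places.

f(0.6) = -0.008664, f(0.5) = 0.182583
z_2 = 0.500000 − 0.182583·(0.500000 − 0.600000) / (0.182583 − (-0.008664)) = 0.500000 − (-0.018258)/(0.191247) = 0.595470
f(0.595470) = 0.000183
z_3 = 0.595470 − 0.000183·(0.595470 − 0.500000) / (0.000183 − 0.182583) = 0.595470 − (0.000017)/(-0.182400) = 0.595565

0.5956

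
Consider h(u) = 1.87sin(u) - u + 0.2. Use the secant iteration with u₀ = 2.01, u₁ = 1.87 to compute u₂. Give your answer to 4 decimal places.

1.9398

h(2.01) = -0.117481, h(1.87) = 0.116919
u₂ = 1.870000 − 0.116919·(1.870000 − 2.010000) / (0.116919 − (-0.117481)) = 1.870000 − (-0.016369)/(0.234399) = 1.939832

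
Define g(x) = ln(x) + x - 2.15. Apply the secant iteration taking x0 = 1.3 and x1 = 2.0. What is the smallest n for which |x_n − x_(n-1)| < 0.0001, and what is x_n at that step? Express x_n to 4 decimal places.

g(1.3) = -0.587636, g(2.0) = 0.543147
x2 = 2.000000 − 0.543147·(0.700000)/(1.130783) = 1.663770;  |Δ| = 0.336230
g(1.663770) = 0.022856
x3 = 1.663770 − 0.022856·(-0.336230)/(-0.520291) = 1.649000;  |Δ| = 0.014771
g(1.649000) = -0.000832
x4 = 1.649000 − (-0.000832)·(-0.014771)/(-0.023688) = 1.649518;  |Δ| = 0.000519
g(1.649518) = 0.000001
x5 = 1.649518 − 0.000001·(0.000519)/(0.000833) = 1.649517;  |Δ| = 0.000001
|x5 − x4| = 0.000001 < 0.0001

n = 5, x_n = 1.6495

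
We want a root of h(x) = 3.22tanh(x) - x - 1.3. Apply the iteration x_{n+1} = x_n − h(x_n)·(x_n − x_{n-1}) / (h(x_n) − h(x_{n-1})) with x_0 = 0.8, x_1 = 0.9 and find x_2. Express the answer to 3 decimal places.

h(0.8) = 0.03820, h(0.9) = 0.10648
x_2 = 0.90000 − 0.10648·(0.90000 − 0.80000) / (0.10648 − 0.03820) = 0.90000 − (0.01065)/(0.06828) = 0.74406

0.744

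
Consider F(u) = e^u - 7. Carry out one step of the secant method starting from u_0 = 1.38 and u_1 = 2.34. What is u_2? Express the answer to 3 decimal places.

F(1.38) = -3.02510, F(2.34) = 3.38124
u_2 = 2.34000 − 3.38124·(2.34000 − 1.38000) / (3.38124 − (-3.02510)) = 2.34000 − (3.24599)/(6.40633) = 1.83332

1.833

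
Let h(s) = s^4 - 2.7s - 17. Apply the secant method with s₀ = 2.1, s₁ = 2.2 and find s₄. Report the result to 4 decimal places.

h(2.1) = -3.221900, h(2.2) = 0.485600
s₂ = 2.200000 − 0.485600·(2.200000 − 2.100000) / (0.485600 − (-3.221900)) = 2.200000 − (0.048560)/(3.707500) = 2.186902
h(2.186902) = -0.031934
s₃ = 2.186902 − (-0.031934)·(2.186902 − 2.200000) / (-0.031934 − 0.485600) = 2.186902 − (0.000418)/(-0.517534) = 2.187710
h(2.187710) = -0.000286
s₄ = 2.187710 − (-0.000286)·(2.187710 − 2.186902) / (-0.000286 − (-0.031934)) = 2.187710 − (0.000000)/(0.031648) = 2.187718

2.1877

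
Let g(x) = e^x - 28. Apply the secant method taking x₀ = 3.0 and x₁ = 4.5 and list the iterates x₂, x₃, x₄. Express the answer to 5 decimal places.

3.16976, 3.25410, 3.33881

g(3.0) = -7.9144631, g(4.5) = 62.0171313
x₂ = 4.5000000 − 62.0171313·(4.5000000 − 3.0000000) / (62.0171313 − (-7.9144631)) = 4.5000000 − (93.0256970)/(69.9315944) = 3.1697615
g(3.1697615) = -4.1981923
x₃ = 3.1697615 − (-4.1981923)·(3.1697615 − 4.5000000) / (-4.1981923 − 62.0171313) = 3.1697615 − (5.5845969)/(-66.2153236) = 3.2541015
g(3.2541015) = -2.1036643
x₄ = 3.2541015 − (-2.1036643)·(3.2541015 − 3.1697615) / (-2.1036643 − (-4.1981923)) = 3.2541015 − (-0.1774229)/(2.0945280) = 3.3388093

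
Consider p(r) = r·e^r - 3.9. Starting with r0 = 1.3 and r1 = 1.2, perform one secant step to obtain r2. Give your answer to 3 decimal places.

p(1.3) = 0.87009, p(1.2) = 0.08414
r2 = 1.20000 − 0.08414·(1.20000 − 1.30000) / (0.08414 − 0.87009) = 1.20000 − (-0.00841)/(-0.78595) = 1.18929

1.189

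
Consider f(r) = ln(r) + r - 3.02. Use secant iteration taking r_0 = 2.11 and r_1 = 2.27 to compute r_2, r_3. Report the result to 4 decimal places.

2.2221, 2.2217

f(2.11) = -0.163312, f(2.27) = 0.069780
r_2 = 2.270000 − 0.069780·(2.270000 − 2.110000) / (0.069780 − (-0.163312)) = 2.270000 − (0.011165)/(0.233092) = 2.222101
f(2.222101) = 0.000555
r_3 = 2.222101 − 0.000555·(2.222101 − 2.270000) / (0.000555 − 0.069780) = 2.222101 − (-0.000027)/(-0.069225) = 2.221718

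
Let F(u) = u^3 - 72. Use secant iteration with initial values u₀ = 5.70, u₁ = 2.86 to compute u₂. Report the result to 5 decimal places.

F(5.70) = 113.1930000, F(2.86) = -48.6063440
u₂ = 2.8600000 − (-48.6063440)·(2.8600000 − 5.7000000) / (-48.6063440 − 113.1930000) = 2.8600000 − (138.0420170)/(-161.7993440) = 3.7131680

3.71317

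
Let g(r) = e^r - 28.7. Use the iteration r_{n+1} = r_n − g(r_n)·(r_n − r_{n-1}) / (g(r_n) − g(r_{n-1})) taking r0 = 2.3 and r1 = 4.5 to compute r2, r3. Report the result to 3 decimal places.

g(2.3) = -18.72582, g(4.5) = 61.31713
r2 = 4.50000 − 61.31713·(4.50000 − 2.30000) / (61.31713 − (-18.72582)) = 4.50000 − (134.89769)/(80.04295) = 2.81468
g(2.81468) = -12.01210
r3 = 2.81468 − (-12.01210)·(2.81468 − 4.50000) / (-12.01210 − 61.31713) = 2.81468 − (20.24419)/(-73.32924) = 3.09076

2.815, 3.091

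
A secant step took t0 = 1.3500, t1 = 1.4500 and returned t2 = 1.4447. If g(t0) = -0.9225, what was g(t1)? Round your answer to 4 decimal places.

The secant line through (1.3500, -0.9225) and (1.4500, g(t1)) crosses zero at t2 = 1.4447.
So (1.3500, -0.9225), (1.4500, g(t1)), (1.4447, 0) are collinear:
g(t1) = -0.9225 · (1.4500 − 1.4447) / (1.3500 − 1.4447) = -0.9225 · (0.005300)/(-0.094700) = 0.051629

0.0516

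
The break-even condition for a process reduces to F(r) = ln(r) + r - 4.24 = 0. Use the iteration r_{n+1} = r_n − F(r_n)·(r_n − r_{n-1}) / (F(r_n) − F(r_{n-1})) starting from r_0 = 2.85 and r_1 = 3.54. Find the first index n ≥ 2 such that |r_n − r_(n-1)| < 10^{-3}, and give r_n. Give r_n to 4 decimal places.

F(2.85) = -0.342681, F(3.54) = 0.564127
r_2 = 3.540000 − 0.564127·(0.690000)/(0.906808) = 3.110750;  |Δ| = 0.429250
F(3.110750) = 0.005614
r_3 = 3.110750 − 0.005614·(-0.429250)/(-0.558513) = 3.106435;  |Δ| = 0.004314
F(3.106435) = -0.000089
r_4 = 3.106435 − (-0.000089)·(-0.004314)/(-0.005702) = 3.106503;  |Δ| = 0.000067
|r_4 − r_3| = 0.000067 < 10^{-3}

n = 4, r_n = 3.1065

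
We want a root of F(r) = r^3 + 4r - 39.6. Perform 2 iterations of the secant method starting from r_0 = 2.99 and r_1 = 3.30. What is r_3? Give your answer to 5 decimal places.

3.01907

F(2.99) = -0.9091010, F(3.30) = 9.5370000
r_2 = 3.3000000 − 9.5370000·(3.3000000 − 2.9900000) / (9.5370000 − (-0.9091010)) = 3.3000000 − (2.9564700)/(10.4461010) = 3.0169786
F(3.0169786) = -0.0710637
r_3 = 3.0169786 − (-0.0710637)·(3.0169786 − 3.3000000) / (-0.0710637 − 9.5370000) = 3.0169786 − (0.0201125)/(-9.6080637) = 3.0190719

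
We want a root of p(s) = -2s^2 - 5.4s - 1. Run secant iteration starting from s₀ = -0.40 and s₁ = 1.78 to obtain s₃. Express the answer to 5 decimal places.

-0.24594

p(-0.40) = 0.8400000, p(1.78) = -16.9488000
s₂ = 1.7800000 − (-16.9488000)·(1.7800000 − (-0.4000000)) / (-16.9488000 − 0.8400000) = 1.7800000 − (-36.9483840)/(-17.7888000) = -0.2970588
p(-0.2970588) = 0.4276298
s₃ = -0.2970588 − 0.4276298·(-0.2970588 − 1.7800000) / (0.4276298 − (-16.9488000)) = -0.2970588 − (-0.8882122)/(17.3764298) = -0.2459429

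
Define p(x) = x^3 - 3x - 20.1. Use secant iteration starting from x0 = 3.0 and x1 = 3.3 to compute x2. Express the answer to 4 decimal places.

p(3.0) = -2.100000, p(3.3) = 5.937000
x2 = 3.300000 − 5.937000·(3.300000 − 3.000000) / (5.937000 − (-2.100000)) = 3.300000 − (1.781100)/(8.037000) = 3.078387

3.0784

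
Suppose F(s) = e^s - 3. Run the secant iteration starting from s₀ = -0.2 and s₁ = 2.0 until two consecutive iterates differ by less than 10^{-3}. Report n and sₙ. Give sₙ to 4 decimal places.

n = 7, sₙ = 1.0986

F(-0.2) = -2.181269, F(2.0) = 4.389056
s₂ = 2.000000 − 4.389056·(2.200000)/(6.570325) = 0.530374;  |Δ| = 1.469626
F(0.530374) = -1.300433
s₃ = 0.530374 − (-1.300433)·(-1.469626)/(-5.689489) = 0.866283;  |Δ| = 0.335909
F(0.866283) = -0.621946
s₄ = 0.866283 − (-0.621946)·(0.335909)/(0.678487) = 1.174199;  |Δ| = 0.307916
F(1.174199) = 0.235550
s₅ = 1.174199 − 0.235550·(0.307916)/(0.857495) = 1.089616;  |Δ| = 0.084583
F(1.089616) = -0.026868
s₆ = 1.089616 − (-0.026868)·(-0.084583)/(-0.262418) = 1.098276;  |Δ| = 0.008660
F(1.098276) = -0.001008
s₇ = 1.098276 − (-0.001008)·(0.008660)/(0.025860) = 1.098614;  |Δ| = 0.000338
|s₇ − s₆| = 0.000338 < 10^{-3}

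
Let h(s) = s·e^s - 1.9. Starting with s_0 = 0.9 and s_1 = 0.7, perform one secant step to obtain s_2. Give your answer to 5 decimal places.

h(0.9) = 0.3136428, h(0.7) = -0.4903731
s_2 = 0.7000000 − (-0.4903731)·(0.7000000 − 0.9000000) / (-0.4903731 − 0.3136428) = 0.7000000 − (0.0980746)/(-0.8040159) = 0.8219809

0.82198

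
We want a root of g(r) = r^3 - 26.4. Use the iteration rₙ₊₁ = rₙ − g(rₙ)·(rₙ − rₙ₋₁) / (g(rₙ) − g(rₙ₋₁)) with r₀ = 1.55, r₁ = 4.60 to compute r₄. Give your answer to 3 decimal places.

g(1.55) = -22.67612, g(4.60) = 70.93600
r₂ = 4.60000 − 70.93600·(4.60000 − 1.55000) / (70.93600 − (-22.67612)) = 4.60000 − (216.35480)/(93.61212) = 2.28882
g(2.28882) = -14.40962
r₃ = 2.28882 − (-14.40962)·(2.28882 − 4.60000) / (-14.40962 − 70.93600) = 2.28882 − (33.30328)/(-85.34562) = 2.67903
g(2.67903) = -7.17199
r₄ = 2.67903 − (-7.17199)·(2.67903 − 2.28882) / (-7.17199 − (-14.40962)) = 2.67903 − (-2.79863)/(7.23763) = 3.06571

3.066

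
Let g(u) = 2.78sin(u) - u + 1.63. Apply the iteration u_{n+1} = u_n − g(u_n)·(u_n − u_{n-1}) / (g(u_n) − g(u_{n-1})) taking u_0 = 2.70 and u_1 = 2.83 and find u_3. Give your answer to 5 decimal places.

g(2.70) = 0.1181161, g(2.83) = -0.3477215
u_2 = 2.8300000 − (-0.3477215)·(2.8300000 − 2.7000000) / (-0.3477215 − 0.1181161) = 2.8300000 − (-0.0452038)/(-0.4658376) = 2.7329623
g(2.7329623) = 0.0016785
u_3 = 2.7329623 − 0.0016785·(2.7329623 − 2.8300000) / (0.0016785 − (-0.3477215)) = 2.7329623 − (-0.0001629)/(0.3494000) = 2.7334285

2.73343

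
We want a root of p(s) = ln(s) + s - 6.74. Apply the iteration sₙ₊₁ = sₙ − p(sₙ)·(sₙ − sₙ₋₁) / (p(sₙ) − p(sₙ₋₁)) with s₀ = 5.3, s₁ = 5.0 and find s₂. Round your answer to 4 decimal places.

5.1093

p(5.3) = 0.227707, p(5.0) = -0.130562
s₂ = 5.000000 − (-0.130562)·(5.000000 − 5.300000) / (-0.130562 − 0.227707) = 5.000000 − (0.039169)/(-0.358269) = 5.109327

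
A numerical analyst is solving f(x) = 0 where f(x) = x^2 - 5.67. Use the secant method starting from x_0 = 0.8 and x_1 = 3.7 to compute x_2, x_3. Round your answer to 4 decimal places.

f(0.8) = -5.030000, f(3.7) = 8.020000
x_2 = 3.700000 − 8.020000·(3.700000 − 0.800000) / (8.020000 − (-5.030000)) = 3.700000 − (23.258000)/(13.050000) = 1.917778
f(1.917778) = -1.992128
x_3 = 1.917778 − (-1.992128)·(1.917778 − 3.700000) / (-1.992128 − 8.020000) = 1.917778 − (3.550415)/(-10.012128) = 2.272389

1.9178, 2.2724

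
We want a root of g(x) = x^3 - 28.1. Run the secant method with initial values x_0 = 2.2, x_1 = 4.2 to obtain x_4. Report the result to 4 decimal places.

3.0497

g(2.2) = -17.452000, g(4.2) = 45.988000
x_2 = 4.200000 − 45.988000·(4.200000 − 2.200000) / (45.988000 − (-17.452000)) = 4.200000 − (91.976000)/(63.440000) = 2.750189
g(2.750189) = -7.298833
x_3 = 2.750189 − (-7.298833)·(2.750189 − 4.200000) / (-7.298833 − 45.988000) = 2.750189 − (10.581928)/(-53.286833) = 2.948773
g(2.948773) = -2.459634
x_4 = 2.948773 − (-2.459634)·(2.948773 − 2.750189) / (-2.459634 − (-7.298833)) = 2.948773 − (-0.488445)/(4.839199) = 3.049708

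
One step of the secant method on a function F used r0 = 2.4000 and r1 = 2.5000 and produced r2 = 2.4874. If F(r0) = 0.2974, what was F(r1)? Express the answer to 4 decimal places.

The secant line through (2.4000, 0.2974) and (2.5000, F(r1)) crosses zero at r2 = 2.4874.
So (2.4000, 0.2974), (2.5000, F(r1)), (2.4874, 0) are collinear:
F(r1) = 0.2974 · (2.5000 − 2.4874) / (2.4000 − 2.4874) = 0.2974 · (0.012600)/(-0.087400) = -0.042875

-0.0429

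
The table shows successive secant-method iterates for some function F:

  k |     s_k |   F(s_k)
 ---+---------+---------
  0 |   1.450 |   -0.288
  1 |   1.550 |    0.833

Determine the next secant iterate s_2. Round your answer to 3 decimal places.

s_2 = 1.550 − 0.833·(1.550 − 1.450) / (0.833 − (-0.288))
   = 1.550 − (0.08330)/(1.12100) = 1.47569

1.476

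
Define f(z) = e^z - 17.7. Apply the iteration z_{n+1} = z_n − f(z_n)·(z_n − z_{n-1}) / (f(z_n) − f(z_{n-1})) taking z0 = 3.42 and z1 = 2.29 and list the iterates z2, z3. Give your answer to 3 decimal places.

f(3.42) = 12.86942, f(2.29) = -7.82506
z2 = 2.29000 − (-7.82506)·(2.29000 − 3.42000) / (-7.82506 − 12.86942) = 2.29000 − (8.84232)/(-20.69448) = 2.71728
f(2.71728) = -2.56092
z3 = 2.71728 − (-2.56092)·(2.71728 − 2.29000) / (-2.56092 − (-7.82506)) = 2.71728 − (-1.09423)/(5.26414) = 2.92514

2.717, 2.925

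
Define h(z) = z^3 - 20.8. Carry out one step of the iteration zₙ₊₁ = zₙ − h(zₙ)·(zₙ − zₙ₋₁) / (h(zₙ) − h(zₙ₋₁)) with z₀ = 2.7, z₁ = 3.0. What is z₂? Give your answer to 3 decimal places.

2.746

h(2.7) = -1.11700, h(3.0) = 6.20000
z₂ = 3.00000 − 6.20000·(3.00000 − 2.70000) / (6.20000 − (-1.11700)) = 3.00000 − (1.86000)/(7.31700) = 2.74580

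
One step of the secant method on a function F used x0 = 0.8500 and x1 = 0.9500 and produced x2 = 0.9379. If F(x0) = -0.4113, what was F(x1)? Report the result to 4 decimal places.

0.0566

The secant line through (0.8500, -0.4113) and (0.9500, F(x1)) crosses zero at x2 = 0.9379.
So (0.8500, -0.4113), (0.9500, F(x1)), (0.9379, 0) are collinear:
F(x1) = -0.4113 · (0.9500 − 0.9379) / (0.8500 − 0.9379) = -0.4113 · (0.012100)/(-0.087900) = 0.056618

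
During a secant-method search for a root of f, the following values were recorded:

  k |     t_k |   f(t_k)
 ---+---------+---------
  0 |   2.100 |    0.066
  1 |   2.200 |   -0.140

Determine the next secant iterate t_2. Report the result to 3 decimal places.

2.132

t_2 = 2.200 − (-0.140)·(2.200 − 2.100) / (-0.140 − 0.066)
   = 2.200 − (-0.01400)/(-0.20600) = 2.13204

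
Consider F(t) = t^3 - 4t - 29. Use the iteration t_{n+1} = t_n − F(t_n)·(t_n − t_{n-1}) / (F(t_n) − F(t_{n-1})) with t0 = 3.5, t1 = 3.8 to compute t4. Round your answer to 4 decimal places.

F(3.5) = -0.125000, F(3.8) = 10.672000
t2 = 3.800000 − 10.672000·(3.800000 − 3.500000) / (10.672000 − (-0.125000)) = 3.800000 − (3.201600)/(10.797000) = 3.503473
F(3.503473) = -0.011126
t3 = 3.503473 − (-0.011126)·(3.503473 − 3.800000) / (-0.011126 − 10.672000) = 3.503473 − (0.003299)/(-10.683126) = 3.503782
F(3.503782) = -0.000989
t4 = 3.503782 − (-0.000989)·(3.503782 − 3.503473) / (-0.000989 − (-0.011126)) = 3.503782 − (0.000000)/(0.010138) = 3.503812

3.5038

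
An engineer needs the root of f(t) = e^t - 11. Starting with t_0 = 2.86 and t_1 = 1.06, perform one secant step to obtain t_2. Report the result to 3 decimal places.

2.062

f(2.86) = 6.46153, f(1.06) = -8.11363
t_2 = 1.06000 − (-8.11363)·(1.06000 − 2.86000) / (-8.11363 − 6.46153) = 1.06000 − (14.60453)/(-14.57516) = 2.06202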